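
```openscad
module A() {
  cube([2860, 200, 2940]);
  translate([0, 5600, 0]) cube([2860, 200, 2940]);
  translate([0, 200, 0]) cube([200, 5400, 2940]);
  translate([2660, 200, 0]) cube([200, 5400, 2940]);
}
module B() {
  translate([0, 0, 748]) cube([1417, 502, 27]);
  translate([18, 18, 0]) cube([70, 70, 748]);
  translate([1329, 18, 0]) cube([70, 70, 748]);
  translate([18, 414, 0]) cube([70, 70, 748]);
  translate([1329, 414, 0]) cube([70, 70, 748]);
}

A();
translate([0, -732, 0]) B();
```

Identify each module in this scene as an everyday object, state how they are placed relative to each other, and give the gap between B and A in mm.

The table's nearest face is 230 mm from the house frame's −y face.

A is a house frame. B is a table. The table is on the floor beside the house frame on its −y side. The gap between the table and the house frame is 230 mm.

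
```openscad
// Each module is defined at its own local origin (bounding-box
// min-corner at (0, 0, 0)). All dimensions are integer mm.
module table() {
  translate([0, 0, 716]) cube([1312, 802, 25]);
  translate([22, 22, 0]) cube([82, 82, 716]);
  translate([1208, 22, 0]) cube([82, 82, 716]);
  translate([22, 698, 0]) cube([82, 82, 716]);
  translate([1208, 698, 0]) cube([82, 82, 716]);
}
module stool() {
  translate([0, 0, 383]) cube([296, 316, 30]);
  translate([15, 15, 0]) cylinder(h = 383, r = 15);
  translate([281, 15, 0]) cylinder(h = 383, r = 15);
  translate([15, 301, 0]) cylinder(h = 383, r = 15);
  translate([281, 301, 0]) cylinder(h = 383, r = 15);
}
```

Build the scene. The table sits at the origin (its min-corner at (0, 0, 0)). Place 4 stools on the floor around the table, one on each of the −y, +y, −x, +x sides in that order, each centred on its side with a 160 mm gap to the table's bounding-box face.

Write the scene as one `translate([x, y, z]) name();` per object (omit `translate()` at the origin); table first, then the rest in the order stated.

table();
translate([508, -476, 0]) stool();
translate([508, 962, 0]) stool();
translate([-456, 243, 0]) stool();
translate([1472, 243, 0]) stool();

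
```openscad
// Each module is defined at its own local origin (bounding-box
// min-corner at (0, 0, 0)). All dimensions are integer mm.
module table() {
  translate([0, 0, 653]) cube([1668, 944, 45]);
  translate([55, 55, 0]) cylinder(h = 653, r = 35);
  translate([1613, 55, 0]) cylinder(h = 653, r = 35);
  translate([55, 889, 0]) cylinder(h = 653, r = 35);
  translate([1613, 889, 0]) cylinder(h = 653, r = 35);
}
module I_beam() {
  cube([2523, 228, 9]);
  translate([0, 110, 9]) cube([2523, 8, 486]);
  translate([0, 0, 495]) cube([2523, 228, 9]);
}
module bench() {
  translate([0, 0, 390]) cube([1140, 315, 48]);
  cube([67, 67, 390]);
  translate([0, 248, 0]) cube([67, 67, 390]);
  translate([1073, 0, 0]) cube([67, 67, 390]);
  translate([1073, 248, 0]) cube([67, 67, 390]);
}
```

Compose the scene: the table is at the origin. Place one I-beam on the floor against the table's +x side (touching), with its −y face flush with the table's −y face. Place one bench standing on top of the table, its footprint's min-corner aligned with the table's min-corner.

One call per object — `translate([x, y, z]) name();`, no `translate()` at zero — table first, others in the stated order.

table();
translate([1668, 0, 0]) I_beam();
translate([0, 0, 698]) bench();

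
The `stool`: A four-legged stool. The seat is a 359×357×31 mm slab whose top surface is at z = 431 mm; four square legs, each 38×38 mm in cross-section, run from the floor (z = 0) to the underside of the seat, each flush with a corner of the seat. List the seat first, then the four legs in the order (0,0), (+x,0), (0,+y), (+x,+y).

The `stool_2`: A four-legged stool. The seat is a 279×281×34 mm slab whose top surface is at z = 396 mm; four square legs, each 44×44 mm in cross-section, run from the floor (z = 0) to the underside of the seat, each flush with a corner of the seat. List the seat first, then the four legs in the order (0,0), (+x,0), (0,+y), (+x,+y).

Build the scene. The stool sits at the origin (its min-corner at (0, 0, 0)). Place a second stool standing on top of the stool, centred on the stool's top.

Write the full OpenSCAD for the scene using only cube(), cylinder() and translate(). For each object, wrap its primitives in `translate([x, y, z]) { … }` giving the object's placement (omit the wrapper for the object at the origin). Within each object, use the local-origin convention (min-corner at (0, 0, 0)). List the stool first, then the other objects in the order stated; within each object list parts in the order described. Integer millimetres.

translate([0, 0, 400]) cube([359, 357, 31]);
cube([38, 38, 400]);
translate([321, 0, 0]) cube([38, 38, 400]);
translate([0, 319, 0]) cube([38, 38, 400]);
translate([321, 319, 0]) cube([38, 38, 400]);
translate([40, 38, 431]) {
  translate([0, 0, 362]) cube([279, 281, 34]);
  cube([44, 44, 362]);
  translate([235, 0, 0]) cube([44, 44, 362]);
  translate([0, 237, 0]) cube([44, 44, 362]);
  translate([235, 237, 0]) cube([44, 44, 362]);
}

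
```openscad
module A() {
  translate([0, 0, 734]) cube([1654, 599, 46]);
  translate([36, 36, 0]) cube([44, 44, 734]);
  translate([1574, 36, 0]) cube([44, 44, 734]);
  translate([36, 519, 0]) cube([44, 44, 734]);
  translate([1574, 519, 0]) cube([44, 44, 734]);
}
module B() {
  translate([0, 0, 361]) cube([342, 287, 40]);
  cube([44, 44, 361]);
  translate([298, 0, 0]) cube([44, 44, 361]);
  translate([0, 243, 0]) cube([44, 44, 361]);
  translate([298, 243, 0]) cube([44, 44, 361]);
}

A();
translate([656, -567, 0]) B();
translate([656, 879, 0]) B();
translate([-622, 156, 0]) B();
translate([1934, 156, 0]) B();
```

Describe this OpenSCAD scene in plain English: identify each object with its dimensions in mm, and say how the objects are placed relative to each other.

A is a rectangular dining table. The top is 1654×599×46 mm with its upper surface at z = 780 mm. It stands on four 44×44 mm square legs, each inset 36 mm from the nearest pair of top edges, running from the floor to the underside of the top.

B is a four-legged stool. The seat is a 342×287×40 mm slab whose top surface is at z = 401 mm; four square legs, each 44×44 mm in cross-section, run from the floor (z = 0) to the underside of the seat, each flush with a corner of the seat.

Four stools sit around the table at the −y, +y, −x, +x sides.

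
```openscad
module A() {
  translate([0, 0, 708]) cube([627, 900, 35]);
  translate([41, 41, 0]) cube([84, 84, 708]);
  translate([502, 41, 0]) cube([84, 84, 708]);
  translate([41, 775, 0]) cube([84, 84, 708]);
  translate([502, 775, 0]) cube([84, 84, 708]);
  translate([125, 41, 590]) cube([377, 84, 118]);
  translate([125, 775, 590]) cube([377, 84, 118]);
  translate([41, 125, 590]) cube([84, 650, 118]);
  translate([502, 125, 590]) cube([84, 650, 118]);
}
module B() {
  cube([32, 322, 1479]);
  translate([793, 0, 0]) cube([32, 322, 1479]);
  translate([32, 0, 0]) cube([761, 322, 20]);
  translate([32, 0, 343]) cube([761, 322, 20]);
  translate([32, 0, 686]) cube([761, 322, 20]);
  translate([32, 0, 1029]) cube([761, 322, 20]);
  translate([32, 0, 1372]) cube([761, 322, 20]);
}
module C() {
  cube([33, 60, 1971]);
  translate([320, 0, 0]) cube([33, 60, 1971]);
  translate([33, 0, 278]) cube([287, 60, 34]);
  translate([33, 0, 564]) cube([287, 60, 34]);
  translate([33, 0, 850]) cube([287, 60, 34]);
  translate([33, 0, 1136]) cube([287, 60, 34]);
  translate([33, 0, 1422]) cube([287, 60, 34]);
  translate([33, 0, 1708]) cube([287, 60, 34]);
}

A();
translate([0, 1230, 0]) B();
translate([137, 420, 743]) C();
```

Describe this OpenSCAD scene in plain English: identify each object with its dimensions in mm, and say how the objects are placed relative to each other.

A is a rectangular dining table. The top is 627×900×35 mm with its upper surface at z = 743 mm. It stands on four 84×84 mm square legs, each inset 41 mm from the nearest pair of top edges, running from the floor to the underside of the top. Four apron rails, 84 mm thick and 118 mm tall, run between adjacent legs with their top edges flush with the underside of the top and their outer faces flush with the legs' outer faces.

B is a bookshelf 825 mm wide overall, 322 mm deep and 1479 mm tall. The two sides are 32 mm thick vertical panels. 5 horizontal shelves of 20 mm thickness span between the inner faces of the sides; the lowest shelf sits on the floor and shelves are stacked with a clear vertical gap of 323 mm between each pair.

C is a wooden ladder with two side rails of 33×60 mm section and 1971 mm height, set 353 mm apart overall. Between them run 6 rectangular rungs (60 mm deep, 34 mm thick), front faces flush with the rails' −y face. The bottom of the first rung is 278 mm above the floor and each subsequent rung is 286 mm higher than the one below.

The bookshelf is on the floor beside the table on its +y side. The ladder is on top of the table, centred.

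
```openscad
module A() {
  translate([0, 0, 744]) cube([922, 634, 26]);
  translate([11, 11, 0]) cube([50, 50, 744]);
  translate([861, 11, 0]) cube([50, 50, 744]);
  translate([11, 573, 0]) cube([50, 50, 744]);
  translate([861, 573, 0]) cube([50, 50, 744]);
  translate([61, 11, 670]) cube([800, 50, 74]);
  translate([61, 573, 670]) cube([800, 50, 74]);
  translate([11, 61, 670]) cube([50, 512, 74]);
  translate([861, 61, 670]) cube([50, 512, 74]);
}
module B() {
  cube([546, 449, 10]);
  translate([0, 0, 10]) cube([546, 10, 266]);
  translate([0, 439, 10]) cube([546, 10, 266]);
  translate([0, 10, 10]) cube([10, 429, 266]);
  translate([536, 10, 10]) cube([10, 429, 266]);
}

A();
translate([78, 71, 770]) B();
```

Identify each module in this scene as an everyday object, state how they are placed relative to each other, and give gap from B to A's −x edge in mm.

The open box's min-x is at 78; the table's min-x is 0; gap = 78 mm.

A is a table. B is an open box. The open box is on top of the table. The gap from the open box to the table's −x edge is 78 mm.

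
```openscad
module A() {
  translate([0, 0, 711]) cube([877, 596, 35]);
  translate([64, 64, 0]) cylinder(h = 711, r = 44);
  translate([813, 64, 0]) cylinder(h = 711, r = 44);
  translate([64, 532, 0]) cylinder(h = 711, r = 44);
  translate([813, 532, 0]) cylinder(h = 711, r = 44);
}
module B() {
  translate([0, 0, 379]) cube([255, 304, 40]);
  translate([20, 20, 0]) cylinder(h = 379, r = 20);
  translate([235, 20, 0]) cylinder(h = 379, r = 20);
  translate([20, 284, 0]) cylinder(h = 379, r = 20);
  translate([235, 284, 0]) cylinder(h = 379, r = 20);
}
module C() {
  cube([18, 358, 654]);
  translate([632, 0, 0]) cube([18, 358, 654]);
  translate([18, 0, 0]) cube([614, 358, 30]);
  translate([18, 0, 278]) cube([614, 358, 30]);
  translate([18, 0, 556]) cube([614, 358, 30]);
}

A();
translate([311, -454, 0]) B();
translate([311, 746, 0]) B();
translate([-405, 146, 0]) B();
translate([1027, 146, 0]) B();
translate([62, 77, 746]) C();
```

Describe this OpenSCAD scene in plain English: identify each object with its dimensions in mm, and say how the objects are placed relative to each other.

A is a table: top 877 mm (x) × 596 mm (y), 35 mm thick, upper face at z = 746 mm, on four round legs of 88 mm diameter, each leg's bounding box inset 20 mm from the nearest pair of top edges, running from z = 0 to the bottom of the top.

B is a four-legged stool. The seat is a 255×304×40 mm slab whose top surface is at z = 419 mm; four round legs, each 40 mm in diameter, run from the floor (z = 0) to the underside of the seat, each leg's axis is inset half a diameter from the nearest pair of seat edges (so the leg's bounding box is flush with the corner).

C is an open bookshelf. Two side panels, each 18 mm thick, 358 mm deep and 654 mm tall, stand 650 mm apart (outside-to-outside). Between them sit 3 shelves, each 30 mm thick and 358 mm deep, spanning the full gap between the sides. The bottom shelf rests on the floor (its underside at z = 0) and the clear gap between one shelf's top and the next shelf's underside is 248 mm.

Four stools sit around the table at the −y, +y, −x, +x sides. The bookshelf is on top of the table.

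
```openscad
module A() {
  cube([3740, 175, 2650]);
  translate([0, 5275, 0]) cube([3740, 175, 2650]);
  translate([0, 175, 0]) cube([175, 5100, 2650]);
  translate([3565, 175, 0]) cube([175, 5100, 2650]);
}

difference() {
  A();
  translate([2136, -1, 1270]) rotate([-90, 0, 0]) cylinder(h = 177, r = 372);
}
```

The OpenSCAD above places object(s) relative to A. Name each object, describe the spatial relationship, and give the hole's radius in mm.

The subtracted cylinder has r = 372 mm.

A is a house frame. The house frame has a circular hole through its front wall. The hole's radius is 372 mm.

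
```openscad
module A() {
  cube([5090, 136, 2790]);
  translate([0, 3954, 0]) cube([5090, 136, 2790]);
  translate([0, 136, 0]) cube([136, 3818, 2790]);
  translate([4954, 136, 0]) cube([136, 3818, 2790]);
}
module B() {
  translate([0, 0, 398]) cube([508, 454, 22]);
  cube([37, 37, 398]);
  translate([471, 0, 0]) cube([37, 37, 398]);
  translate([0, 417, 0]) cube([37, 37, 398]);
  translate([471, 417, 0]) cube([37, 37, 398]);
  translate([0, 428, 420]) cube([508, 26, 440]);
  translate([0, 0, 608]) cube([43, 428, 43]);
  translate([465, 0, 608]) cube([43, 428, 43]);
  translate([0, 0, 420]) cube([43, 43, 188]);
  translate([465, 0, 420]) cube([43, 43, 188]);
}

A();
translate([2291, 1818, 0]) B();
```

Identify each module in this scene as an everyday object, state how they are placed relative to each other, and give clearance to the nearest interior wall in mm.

A is a house frame. B is a chair. The chair sits inside the house frame, centred. The clearance to the nearest interior wall is 1682 mm.

Clearances: x = 2155, y = 1682; minimum 1682 mm.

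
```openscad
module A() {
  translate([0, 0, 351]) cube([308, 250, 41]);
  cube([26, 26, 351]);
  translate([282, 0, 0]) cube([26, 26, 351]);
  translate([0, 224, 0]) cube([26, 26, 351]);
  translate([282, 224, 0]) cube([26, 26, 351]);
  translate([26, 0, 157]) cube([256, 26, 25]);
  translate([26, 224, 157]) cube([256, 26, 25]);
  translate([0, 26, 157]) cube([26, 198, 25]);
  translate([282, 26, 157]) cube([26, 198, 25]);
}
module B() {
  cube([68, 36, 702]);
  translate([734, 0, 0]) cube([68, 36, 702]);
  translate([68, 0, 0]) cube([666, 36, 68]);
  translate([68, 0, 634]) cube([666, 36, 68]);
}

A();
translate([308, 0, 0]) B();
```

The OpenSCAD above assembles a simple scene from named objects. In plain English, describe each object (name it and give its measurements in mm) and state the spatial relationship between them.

A is a four-legged stool. The seat is 308×250 mm, 41 mm thick, top at z = 392 mm. It stands on four square legs, each 26×26 mm in cross-section, from z = 0 to the seat underside, each flush with a corner of the seat. Four stretchers, 26 mm wide and 25 mm tall, connect adjacent legs with their undersides at z = 157 mm, each running between the inner faces of the legs it joins and aligned with the legs' outer faces on the other axis.

B is a picture frame with a 666×566 mm rectangular opening (x by z) and a uniform 68 mm border on every side. Frame depth is 36 mm along y. It is built from two vertical stiles running the full outside height and two horizontal rails spanning the gap between the stiles.

The picture frame is against the stool's +x side, with their −y faces flush.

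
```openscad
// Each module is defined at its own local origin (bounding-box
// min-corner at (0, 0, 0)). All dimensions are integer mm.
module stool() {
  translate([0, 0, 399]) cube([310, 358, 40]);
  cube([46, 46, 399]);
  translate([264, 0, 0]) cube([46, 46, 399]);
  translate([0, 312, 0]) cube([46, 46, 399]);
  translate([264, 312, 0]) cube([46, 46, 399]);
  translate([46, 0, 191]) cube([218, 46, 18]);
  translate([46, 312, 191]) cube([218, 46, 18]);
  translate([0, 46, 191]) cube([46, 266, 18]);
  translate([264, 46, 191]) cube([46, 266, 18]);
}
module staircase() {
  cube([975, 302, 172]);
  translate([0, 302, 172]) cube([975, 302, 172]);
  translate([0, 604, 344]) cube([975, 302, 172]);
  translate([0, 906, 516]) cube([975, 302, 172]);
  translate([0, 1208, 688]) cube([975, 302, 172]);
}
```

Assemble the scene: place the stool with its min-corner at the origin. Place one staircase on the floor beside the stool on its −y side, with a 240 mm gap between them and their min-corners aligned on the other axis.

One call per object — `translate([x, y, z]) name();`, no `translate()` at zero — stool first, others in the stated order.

stool();
translate([0, -1750, 0]) staircase();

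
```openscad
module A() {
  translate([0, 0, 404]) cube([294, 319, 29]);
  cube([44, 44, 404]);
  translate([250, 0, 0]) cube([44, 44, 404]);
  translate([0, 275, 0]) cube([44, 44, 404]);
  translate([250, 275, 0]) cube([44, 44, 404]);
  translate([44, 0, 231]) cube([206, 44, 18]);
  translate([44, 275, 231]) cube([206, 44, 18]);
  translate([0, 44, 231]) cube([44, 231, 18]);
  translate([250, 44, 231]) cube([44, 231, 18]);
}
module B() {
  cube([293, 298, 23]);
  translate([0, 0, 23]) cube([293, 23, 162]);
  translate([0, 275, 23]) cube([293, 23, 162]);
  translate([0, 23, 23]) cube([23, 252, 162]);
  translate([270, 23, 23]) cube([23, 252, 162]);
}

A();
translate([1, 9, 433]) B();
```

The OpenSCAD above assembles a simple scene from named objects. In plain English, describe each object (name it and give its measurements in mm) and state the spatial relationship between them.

A is a four-legged stool. The seat is a 294×319×29 mm slab whose top surface is at z = 433 mm; four square legs, each 44×44 mm in cross-section, run from the floor (z = 0) to the underside of the seat, each flush with a corner of the seat. Four stretchers, 44 mm wide and 18 mm tall, connect adjacent legs with their undersides at z = 231 mm, each running between the inner faces of the legs it joins and aligned with the legs' outer faces on the other axis.

B is an open storage box with external size 293×298×185 mm and wall thickness 23 mm (the base is also 23 mm thick). The base covers the whole footprint; the four walls stand on the base, with the y-facing walls full-width and the x-facing walls fitting between their inner faces.

The open box is on top of the stool.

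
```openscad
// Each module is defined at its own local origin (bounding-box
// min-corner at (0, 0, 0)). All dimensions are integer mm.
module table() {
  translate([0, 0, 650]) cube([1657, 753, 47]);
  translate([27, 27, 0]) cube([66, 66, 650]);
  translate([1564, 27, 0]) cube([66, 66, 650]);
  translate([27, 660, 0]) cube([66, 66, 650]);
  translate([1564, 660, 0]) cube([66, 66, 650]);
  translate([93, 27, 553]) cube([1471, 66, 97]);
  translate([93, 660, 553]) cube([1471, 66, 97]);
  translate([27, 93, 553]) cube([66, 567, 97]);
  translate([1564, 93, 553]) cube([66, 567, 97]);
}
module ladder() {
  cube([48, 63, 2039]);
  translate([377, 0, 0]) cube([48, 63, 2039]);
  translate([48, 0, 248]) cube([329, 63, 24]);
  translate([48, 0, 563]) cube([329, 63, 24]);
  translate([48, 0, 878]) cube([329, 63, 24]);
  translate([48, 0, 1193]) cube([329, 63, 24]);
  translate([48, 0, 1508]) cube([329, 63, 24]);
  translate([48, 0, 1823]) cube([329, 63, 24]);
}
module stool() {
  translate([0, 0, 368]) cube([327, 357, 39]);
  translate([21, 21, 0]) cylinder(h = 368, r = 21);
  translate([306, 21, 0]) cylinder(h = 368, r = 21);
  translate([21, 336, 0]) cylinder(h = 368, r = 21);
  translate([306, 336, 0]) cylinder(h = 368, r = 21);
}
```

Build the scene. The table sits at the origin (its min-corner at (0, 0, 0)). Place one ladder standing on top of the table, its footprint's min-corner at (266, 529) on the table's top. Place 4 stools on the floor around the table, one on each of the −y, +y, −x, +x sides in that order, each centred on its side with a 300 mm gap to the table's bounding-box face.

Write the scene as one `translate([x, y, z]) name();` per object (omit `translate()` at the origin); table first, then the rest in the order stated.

table();
translate([266, 529, 697]) ladder();
translate([665, -657, 0]) stool();
translate([665, 1053, 0]) stool();
translate([-627, 198, 0]) stool();
translate([1957, 198, 0]) stool();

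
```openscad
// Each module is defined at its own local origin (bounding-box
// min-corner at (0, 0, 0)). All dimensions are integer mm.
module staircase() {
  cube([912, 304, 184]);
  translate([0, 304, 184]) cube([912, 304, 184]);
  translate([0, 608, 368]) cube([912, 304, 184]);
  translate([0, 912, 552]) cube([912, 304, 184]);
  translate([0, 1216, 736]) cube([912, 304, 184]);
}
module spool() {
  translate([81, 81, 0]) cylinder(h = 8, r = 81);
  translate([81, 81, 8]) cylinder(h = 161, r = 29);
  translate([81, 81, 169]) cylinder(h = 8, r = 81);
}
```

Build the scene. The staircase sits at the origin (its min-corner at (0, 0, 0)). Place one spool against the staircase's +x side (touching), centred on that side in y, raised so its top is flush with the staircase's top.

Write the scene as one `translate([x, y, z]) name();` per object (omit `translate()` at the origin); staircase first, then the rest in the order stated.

staircase();
translate([912, 679, 743]) spool();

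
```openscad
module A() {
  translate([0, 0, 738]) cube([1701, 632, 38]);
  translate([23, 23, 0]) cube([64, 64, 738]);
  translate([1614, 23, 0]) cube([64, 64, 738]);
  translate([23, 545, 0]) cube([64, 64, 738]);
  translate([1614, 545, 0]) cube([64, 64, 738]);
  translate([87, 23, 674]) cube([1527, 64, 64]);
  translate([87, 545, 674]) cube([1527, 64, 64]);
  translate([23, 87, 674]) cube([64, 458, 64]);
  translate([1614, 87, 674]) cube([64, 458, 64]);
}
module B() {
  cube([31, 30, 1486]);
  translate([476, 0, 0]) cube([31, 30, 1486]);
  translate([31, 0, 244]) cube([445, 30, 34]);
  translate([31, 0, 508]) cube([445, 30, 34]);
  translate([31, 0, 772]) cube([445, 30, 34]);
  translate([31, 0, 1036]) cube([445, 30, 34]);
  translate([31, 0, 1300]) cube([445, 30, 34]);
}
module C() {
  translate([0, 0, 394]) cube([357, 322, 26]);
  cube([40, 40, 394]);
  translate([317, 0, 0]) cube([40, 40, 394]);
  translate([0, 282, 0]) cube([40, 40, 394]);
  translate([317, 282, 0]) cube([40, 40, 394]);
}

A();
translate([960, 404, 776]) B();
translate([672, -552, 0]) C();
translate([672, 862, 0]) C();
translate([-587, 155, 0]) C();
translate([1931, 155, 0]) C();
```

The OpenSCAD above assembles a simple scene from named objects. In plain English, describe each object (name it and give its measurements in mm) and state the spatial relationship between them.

A is a table: top 1701 mm (x) × 632 mm (y), 38 mm thick, upper face at z = 776 mm, on four 64×64 mm square legs, each inset 23 mm from the nearest pair of top edges, running from z = 0 to the bottom of the top. Four apron rails, 64 mm thick and 64 mm tall, run between adjacent legs with their top edges flush with the underside of the top and their outer faces flush with the legs' outer faces.

B is a straight ladder. Two 31×30 mm vertical rails, 1486 mm tall, stand 507 mm apart (outside-to-outside) with their front faces coplanar on the −y side. 5 rungs, each 30 mm deep and 34 mm tall, span between the inner faces of the rails, front faces flush with the rails. The lowest rung's underside is at z = 244 mm and rungs are spaced 264 mm apart (underside to underside).

C is a simple wooden stool: a rectangular seat 357 mm (x) by 322 mm (y), 26 mm thick, top face at z = 420 mm, on four square legs, each 40×40 mm in cross-section. The legs rest on z = 0, each flush with a corner of the seat.

The ladder is on top of the table. Four stools sit around the table at the −y, +y, −x, +x sides.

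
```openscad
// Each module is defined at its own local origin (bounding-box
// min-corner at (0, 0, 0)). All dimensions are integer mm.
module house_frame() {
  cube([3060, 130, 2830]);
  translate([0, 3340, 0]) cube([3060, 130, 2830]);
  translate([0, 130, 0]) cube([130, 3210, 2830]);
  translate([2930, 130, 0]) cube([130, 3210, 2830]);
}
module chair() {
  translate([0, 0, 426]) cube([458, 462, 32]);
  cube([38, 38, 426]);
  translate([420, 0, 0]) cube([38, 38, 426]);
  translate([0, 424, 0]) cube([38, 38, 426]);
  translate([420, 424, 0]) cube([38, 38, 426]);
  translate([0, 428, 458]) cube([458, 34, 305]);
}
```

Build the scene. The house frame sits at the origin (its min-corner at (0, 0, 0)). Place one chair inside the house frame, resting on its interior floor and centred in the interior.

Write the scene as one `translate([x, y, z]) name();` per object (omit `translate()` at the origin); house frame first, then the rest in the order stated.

house_frame();
translate([1301, 1504, 0]) chair();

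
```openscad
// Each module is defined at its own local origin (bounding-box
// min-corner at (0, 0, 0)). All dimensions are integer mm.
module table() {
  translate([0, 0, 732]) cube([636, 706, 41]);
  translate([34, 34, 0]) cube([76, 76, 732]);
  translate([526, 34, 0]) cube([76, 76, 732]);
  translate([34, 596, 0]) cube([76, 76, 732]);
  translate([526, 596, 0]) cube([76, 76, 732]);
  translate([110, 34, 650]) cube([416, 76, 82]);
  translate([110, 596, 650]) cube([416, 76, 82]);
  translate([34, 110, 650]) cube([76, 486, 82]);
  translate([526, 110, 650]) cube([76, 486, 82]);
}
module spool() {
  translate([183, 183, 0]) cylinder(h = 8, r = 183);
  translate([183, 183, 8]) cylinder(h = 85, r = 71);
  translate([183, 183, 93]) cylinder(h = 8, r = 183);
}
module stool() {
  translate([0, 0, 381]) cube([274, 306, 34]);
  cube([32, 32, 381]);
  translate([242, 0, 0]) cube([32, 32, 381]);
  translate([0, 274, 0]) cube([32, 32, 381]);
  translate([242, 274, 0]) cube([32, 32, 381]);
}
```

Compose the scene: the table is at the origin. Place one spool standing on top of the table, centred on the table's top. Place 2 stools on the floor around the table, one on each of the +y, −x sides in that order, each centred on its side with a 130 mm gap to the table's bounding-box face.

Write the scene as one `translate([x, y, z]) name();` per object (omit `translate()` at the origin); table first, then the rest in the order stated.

table();
translate([135, 170, 773]) spool();
translate([181, 836, 0]) stool();
translate([-404, 200, 0]) stool();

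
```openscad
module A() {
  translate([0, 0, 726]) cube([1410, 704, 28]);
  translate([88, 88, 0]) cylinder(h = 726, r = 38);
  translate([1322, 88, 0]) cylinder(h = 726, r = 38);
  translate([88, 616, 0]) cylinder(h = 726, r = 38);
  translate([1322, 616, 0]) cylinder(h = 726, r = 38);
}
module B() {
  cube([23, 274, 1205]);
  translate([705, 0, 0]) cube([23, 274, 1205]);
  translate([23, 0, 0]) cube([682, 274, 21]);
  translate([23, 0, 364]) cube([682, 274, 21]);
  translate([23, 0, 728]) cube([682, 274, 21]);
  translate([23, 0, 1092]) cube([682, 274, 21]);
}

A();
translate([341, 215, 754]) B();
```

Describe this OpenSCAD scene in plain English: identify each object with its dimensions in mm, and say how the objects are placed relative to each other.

A is a rectangular dining table. The top is 1410×704×28 mm with its upper surface at z = 754 mm. It stands on four round legs of 76 mm diameter, each leg's bounding box inset 50 mm from the nearest pair of top edges, running from the floor to the underside of the top.

B is an open bookshelf. Two side panels, each 23 mm thick, 274 mm deep and 1205 mm tall, stand 728 mm apart (outside-to-outside). Between them sit 4 shelves, each 21 mm thick and 274 mm deep, spanning the full gap between the sides. The bottom shelf rests on the floor (its underside at z = 0) and the clear gap between one shelf's top and the next shelf's underside is 343 mm.

The bookshelf is on top of the table, centred.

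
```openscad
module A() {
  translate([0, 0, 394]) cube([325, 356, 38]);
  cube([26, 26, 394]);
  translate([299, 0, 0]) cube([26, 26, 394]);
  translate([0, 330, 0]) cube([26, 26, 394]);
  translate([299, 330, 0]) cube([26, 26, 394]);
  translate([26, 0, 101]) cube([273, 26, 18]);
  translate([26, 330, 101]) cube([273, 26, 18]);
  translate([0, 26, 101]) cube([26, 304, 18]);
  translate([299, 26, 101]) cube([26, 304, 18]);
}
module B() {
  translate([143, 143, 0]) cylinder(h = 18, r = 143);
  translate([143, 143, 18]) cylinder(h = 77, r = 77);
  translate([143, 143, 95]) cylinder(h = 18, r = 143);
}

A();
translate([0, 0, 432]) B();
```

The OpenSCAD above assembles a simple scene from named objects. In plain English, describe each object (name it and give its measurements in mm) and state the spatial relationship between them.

A is a simple wooden stool: a rectangular seat 325 mm (x) by 356 mm (y), 38 mm thick, top face at z = 432 mm, on four square legs, each 26×26 mm in cross-section. The legs rest on z = 0, each flush with a corner of the seat. Four stretchers, 26 mm wide and 18 mm tall, connect adjacent legs with their undersides at z = 101 mm, each running between the inner faces of the legs it joins and aligned with the legs' outer faces on the other axis.

B is a spool: two coaxial disc flanges of radius 143 mm and thickness 18 mm, joined by a core cylinder of radius 77 mm and height 77 mm. The lower flange rests on z = 0 and the three cylinders share a vertical axis.

The spool is on top of the stool.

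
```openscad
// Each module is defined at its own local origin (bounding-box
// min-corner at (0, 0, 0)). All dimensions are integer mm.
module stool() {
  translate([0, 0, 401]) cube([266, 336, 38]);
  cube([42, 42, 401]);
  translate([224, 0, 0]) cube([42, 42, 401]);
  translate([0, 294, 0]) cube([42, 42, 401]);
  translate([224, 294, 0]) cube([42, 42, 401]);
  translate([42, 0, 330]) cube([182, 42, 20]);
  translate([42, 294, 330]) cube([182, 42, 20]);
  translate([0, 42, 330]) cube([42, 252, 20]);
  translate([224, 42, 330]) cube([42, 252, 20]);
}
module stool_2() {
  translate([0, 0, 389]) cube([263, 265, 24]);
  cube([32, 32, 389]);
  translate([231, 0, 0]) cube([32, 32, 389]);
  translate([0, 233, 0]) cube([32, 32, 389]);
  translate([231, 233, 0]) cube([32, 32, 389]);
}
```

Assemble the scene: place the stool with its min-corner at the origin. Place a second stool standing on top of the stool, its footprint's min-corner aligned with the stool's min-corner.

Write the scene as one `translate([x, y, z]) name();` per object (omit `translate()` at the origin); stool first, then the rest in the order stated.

stool();
translate([0, 0, 439]) stool_2();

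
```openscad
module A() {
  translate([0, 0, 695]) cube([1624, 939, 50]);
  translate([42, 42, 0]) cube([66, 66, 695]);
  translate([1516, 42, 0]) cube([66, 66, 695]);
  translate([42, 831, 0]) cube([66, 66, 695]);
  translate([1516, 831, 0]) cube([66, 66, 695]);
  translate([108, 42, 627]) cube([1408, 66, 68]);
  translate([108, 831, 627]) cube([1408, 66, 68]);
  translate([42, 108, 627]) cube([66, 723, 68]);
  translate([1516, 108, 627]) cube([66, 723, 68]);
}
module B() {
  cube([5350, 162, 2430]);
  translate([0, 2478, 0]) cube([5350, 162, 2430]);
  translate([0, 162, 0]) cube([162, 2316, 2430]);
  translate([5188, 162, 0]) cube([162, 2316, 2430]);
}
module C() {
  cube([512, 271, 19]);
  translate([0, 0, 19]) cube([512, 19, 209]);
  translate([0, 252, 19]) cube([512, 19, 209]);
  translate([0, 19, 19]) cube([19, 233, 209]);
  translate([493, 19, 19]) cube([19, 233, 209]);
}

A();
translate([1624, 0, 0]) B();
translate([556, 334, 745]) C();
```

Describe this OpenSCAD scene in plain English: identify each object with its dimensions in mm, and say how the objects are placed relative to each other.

A is a rectangular dining table. The top is 1624×939×50 mm with its upper surface at z = 745 mm. It stands on four 66×66 mm square legs, each inset 42 mm from the nearest pair of top edges, running from the floor to the underside of the top. Four apron rails, 66 mm thick and 68 mm tall, run between adjacent legs with their top edges flush with the underside of the top and their outer faces flush with the legs' outer faces.

B is the wall frame of a small rectangular building: four walls, each 2430 mm tall and 162 mm thick, enclosing a footprint 5350 mm (x) by 2640 mm (y) outside-to-outside, with no floor or roof. The front and back walls (the −y and +y sides) span the full width; the two side walls fit between them.

C is an open-topped rectangular box: outside dimensions 512×271×228 mm, with a uniform wall and base thickness of 19 mm. The base is a full 512×271 slab on the floor; four walls sit on top of the base. The front and back walls (the −y and +y sides) span the full width; the two side walls fit between them.

The house frame is against the table's +x side, with their −y faces flush. The open box is on top of the table, centred.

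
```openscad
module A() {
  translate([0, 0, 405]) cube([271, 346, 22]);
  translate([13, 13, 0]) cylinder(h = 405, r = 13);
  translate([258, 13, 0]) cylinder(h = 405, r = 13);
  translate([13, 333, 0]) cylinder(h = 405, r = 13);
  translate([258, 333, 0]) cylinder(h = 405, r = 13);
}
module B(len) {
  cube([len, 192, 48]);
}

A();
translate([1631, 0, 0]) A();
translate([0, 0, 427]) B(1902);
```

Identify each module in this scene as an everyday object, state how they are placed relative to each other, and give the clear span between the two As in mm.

A is a stool. B is a beam. A beam spans the tops of two stools. The clear span between the two stools is 1360 mm.

Second stool starts at x = 1631; first ends at x = 271; clear span = 1631 − 271 = 1360 mm.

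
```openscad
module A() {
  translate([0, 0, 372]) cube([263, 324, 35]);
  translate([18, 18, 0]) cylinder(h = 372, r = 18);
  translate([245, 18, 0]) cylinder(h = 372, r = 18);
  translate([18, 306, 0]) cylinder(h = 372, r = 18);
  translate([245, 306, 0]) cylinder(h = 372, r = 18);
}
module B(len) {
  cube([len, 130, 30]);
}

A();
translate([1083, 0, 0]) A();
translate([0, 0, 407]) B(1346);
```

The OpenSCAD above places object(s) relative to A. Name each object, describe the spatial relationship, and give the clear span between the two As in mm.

A is a stool. B is a beam. A beam spans the tops of two stools. The clear span between the two stools is 820 mm.

Second stool starts at x = 1083; first ends at x = 263; clear span = 1083 − 263 = 820 mm.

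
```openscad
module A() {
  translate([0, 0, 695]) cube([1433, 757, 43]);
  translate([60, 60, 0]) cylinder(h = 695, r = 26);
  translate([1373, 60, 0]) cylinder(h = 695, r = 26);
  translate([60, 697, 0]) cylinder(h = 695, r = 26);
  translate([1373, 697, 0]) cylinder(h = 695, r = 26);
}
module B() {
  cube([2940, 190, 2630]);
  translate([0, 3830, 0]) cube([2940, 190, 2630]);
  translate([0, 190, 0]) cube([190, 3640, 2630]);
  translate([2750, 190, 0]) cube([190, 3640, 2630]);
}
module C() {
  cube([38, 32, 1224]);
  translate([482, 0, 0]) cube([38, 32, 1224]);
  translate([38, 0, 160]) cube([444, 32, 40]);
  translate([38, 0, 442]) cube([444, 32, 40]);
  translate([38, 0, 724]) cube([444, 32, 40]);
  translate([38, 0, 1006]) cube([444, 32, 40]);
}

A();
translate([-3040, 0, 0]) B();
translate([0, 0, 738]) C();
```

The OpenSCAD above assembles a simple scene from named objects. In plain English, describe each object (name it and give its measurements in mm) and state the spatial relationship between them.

A is a table with a 1433×757 mm rectangular top, 43 mm thick, top surface at z = 738 mm, supported by four round legs of 52 mm diameter, each leg's bounding box inset 34 mm from the nearest pair of top edges, running from the floor.

B is the wall frame of a small rectangular building: four walls, each 2630 mm tall and 190 mm thick, enclosing a footprint 2940 mm (x) by 4020 mm (y) outside-to-outside, with no floor or roof. The front and back walls (the −y and +y sides) span the full width; the two side walls fit between them.

C is a wooden ladder with two side rails of 38×32 mm section and 1224 mm height, set 520 mm apart overall. Between them run 4 rectangular rungs (32 mm deep, 40 mm thick), front faces flush with the rails' −y face. The bottom of the first rung is 160 mm above the floor and each subsequent rung is 282 mm higher than the one below.

The house frame is on the floor beside the table on its −x side. The ladder is on top of the table.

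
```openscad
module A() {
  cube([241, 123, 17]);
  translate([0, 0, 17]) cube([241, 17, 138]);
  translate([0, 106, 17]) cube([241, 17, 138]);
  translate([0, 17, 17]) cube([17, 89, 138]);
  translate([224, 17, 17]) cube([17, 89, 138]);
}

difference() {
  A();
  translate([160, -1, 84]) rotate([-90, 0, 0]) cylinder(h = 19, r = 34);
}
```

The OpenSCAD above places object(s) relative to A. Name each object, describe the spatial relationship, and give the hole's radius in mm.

The subtracted cylinder has r = 34 mm.

A is an open box. The open box has a circular hole through its front wall. The hole's radius is 34 mm.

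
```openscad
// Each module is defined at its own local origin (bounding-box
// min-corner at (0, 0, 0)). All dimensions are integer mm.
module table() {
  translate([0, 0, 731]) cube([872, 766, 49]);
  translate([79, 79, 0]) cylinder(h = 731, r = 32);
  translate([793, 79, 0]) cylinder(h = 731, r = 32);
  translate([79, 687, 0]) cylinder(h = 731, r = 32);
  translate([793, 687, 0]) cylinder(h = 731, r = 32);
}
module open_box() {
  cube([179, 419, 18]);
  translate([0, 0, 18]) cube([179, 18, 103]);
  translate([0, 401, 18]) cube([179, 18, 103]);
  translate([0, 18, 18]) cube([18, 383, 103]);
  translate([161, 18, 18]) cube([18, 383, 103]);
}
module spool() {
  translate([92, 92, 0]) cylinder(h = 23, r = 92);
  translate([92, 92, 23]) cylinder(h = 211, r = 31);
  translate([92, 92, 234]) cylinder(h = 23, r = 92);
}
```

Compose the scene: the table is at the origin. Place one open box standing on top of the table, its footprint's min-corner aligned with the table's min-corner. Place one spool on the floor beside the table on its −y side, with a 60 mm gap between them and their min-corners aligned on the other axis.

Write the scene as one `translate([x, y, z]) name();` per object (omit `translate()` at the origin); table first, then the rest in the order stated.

table();
translate([0, 0, 780]) open_box();
translate([0, -244, 0]) spool();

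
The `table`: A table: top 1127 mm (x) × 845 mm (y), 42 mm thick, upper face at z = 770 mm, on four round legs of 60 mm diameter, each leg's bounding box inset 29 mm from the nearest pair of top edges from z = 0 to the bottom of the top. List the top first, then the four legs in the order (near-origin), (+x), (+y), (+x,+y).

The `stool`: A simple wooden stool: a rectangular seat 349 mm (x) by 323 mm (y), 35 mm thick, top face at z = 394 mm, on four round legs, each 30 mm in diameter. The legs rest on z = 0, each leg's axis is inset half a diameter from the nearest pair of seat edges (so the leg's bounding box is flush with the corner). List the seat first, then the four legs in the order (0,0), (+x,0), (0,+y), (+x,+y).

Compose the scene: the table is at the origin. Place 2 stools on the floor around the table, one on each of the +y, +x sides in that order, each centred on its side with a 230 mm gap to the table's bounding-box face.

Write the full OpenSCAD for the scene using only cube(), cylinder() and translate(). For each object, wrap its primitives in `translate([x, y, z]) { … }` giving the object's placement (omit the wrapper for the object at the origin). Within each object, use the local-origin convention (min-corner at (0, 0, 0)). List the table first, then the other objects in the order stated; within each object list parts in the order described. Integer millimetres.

translate([0, 0, 728]) cube([1127, 845, 42]);
translate([59, 59, 0]) cylinder(h = 728, r = 30);
translate([1068, 59, 0]) cylinder(h = 728, r = 30);
translate([59, 786, 0]) cylinder(h = 728, r = 30);
translate([1068, 786, 0]) cylinder(h = 728, r = 30);
translate([389, 1075, 0]) {
  translate([0, 0, 359]) cube([349, 323, 35]);
  translate([15, 15, 0]) cylinder(h = 359, r = 15);
  translate([334, 15, 0]) cylinder(h = 359, r = 15);
  translate([15, 308, 0]) cylinder(h = 359, r = 15);
  translate([334, 308, 0]) cylinder(h = 359, r = 15);
}
translate([1357, 261, 0]) {
  translate([0, 0, 359]) cube([349, 323, 35]);
  translate([15, 15, 0]) cylinder(h = 359, r = 15);
  translate([334, 15, 0]) cylinder(h = 359, r = 15);
  translate([15, 308, 0]) cylinder(h = 359, r = 15);
  translate([334, 308, 0]) cylinder(h = 359, r = 15);
}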